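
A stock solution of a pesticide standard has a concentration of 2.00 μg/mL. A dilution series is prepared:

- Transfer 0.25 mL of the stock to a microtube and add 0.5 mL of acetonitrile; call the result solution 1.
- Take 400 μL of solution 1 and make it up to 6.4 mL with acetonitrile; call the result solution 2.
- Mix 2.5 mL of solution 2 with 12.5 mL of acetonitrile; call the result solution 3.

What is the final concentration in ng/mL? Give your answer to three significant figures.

Step 1: 0.25 mL + 0.5 mL = 0.75 mL total → factor 0.75/0.25 = 3
Step 2: 400 μL brought to 6.4 mL → factor 6400/400 = 16
Step 3: 2.5 mL + 12.5 mL = 15 mL total → factor 15/2.5 = 6
Overall dilution factor = 3 × 16 × 6 = 288
Final = 2.00 μg/mL / 288 = 0.006944 μg/mL = 6.94 ng/mL

6.94 ng/mL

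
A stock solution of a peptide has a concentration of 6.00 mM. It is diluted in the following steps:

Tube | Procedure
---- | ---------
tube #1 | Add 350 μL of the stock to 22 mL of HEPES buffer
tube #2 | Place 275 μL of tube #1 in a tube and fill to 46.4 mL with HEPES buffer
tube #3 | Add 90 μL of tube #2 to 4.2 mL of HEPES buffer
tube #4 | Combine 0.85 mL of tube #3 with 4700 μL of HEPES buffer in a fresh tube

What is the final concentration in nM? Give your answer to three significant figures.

1.79 nM

Step 1: 350 μL + 22 mL = 22350 μL total → factor 22350/350 = 63.857
Step 2: 275 μL brought to 46.4 mL → factor 46400/275 = 168.73
Step 3: 90 μL + 4.2 mL = 4290 μL total → factor 4290/90 = 47.667
Step 4: 0.85 mL + 4700 μL = 5.55 mL total → factor 5.55/0.85 = 6.5294
Overall dilution factor = 63.857 × 168.73 × 47.667 × 6.5294 = 3.3534 × 10^6
Final = 6.00 mM / 3.3534 × 10^6 = 1.789 × 10^-6 mM = 1.79 nM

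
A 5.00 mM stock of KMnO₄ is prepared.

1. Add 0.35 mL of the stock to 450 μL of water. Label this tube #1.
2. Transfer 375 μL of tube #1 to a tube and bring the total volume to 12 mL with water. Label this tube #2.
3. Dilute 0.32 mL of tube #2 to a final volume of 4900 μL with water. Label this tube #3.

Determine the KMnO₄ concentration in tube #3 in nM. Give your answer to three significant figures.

4.46 × 10^3 nM

Step 1: 0.35 mL + 450 μL = 0.8 mL total → factor 0.8/0.35 = 2.2857
Step 2: 375 μL brought to 12 mL → factor 12000/375 = 32
Step 3: 0.32 mL brought to 4900 μL → factor 4.9/0.32 = 15.312
Overall dilution factor = 2.2857 × 32 × 15.312 = 1120
Final = 5.00 mM / 1120 = 0.004464 mM = 4.46 × 10^3 nM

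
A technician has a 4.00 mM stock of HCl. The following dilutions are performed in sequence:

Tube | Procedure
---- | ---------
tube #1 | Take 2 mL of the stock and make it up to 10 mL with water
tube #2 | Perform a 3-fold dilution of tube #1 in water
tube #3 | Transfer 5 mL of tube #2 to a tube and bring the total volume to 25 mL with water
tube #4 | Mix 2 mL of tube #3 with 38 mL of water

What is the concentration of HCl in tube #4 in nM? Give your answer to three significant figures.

2.67 × 10^3 nM

Step 1: 2 mL brought to 10 mL → factor 10/2 = 5
Step 2: 3-fold → factor 3
Step 3: 5 mL brought to 25 mL → factor 25/5 = 5
Step 4: 2 mL + 38 mL = 40 mL total → factor 40/2 = 20
Overall dilution factor = 5 × 3 × 5 × 20 = 1500
Final = 4.00 mM / 1500 = 0.002667 mM = 2.67 × 10^3 nM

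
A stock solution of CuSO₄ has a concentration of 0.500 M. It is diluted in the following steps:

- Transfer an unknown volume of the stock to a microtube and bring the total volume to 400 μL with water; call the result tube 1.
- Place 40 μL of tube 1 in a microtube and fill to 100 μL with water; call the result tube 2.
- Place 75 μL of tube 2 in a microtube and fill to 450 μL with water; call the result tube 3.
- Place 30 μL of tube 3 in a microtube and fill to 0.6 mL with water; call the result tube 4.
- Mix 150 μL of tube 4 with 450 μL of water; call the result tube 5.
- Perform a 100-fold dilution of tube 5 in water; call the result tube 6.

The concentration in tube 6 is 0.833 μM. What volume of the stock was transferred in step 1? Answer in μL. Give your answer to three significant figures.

80.0 μL

Step 1: v brought to 400 μL → factor = 400 μL/v
Step 2: 40 μL brought to 100 μL → factor 100/40 = 2.5
Step 3: 75 μL brought to 450 μL → factor 450/75 = 6
Step 4: 30 μL brought to 0.6 mL → factor 600/30 = 20
Step 5: 150 μL + 450 μL = 600 μL total → factor 600/150 = 4
Step 6: 100-fold → factor 100
Product of known-step factors = 1.2 × 10^5
Overall factor = 0.500 M / (0.833 μM) = 6.0024 × 10^5
Step-1 factor = 6.0024 × 10^5 / 1.2 × 10^5 = 5.002
v = 400 μL / 5.002 = 80.0 μL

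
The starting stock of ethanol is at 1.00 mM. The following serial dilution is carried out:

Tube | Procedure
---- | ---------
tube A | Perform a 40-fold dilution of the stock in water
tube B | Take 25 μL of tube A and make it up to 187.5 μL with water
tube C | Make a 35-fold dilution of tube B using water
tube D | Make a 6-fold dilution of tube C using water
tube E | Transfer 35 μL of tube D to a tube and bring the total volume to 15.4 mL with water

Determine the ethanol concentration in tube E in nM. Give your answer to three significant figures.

0.0361 nM

Step 1: 40-fold → factor 40
Step 2: 25 μL brought to 187.5 μL → factor 187.5/25 = 7.5
Step 3: 35-fold → factor 35
Step 4: 6-fold → factor 6
Step 5: 35 μL brought to 15.4 mL → factor 15400/35 = 440
Overall dilution factor = 40 × 7.5 × 35 × 6 × 440 = 2.772 × 10^7
Final = 1.00 mM / 2.772 × 10^7 = 3.608 × 10^-8 mM = 0.0361 nM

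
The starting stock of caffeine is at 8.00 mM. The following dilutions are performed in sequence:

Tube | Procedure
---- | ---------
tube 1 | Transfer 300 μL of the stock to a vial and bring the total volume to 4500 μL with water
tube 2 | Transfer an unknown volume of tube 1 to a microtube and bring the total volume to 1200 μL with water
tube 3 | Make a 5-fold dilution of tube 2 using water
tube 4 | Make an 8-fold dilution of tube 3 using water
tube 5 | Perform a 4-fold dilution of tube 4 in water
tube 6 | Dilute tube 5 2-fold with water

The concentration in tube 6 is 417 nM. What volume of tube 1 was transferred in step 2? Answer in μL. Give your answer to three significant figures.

300 μL

Step 1: 300 μL brought to 4500 μL → factor 4500/300 = 15
Step 2: v brought to 1200 μL → factor = 1200 μL/v
Step 3: 5-fold → factor 5
Step 4: 8-fold → factor 8
Step 5: 4-fold → factor 4
Step 6: 2-fold → factor 2
Product of known-step factors = 4800
Overall factor = 8.00 mM / (417 nM) = 19185
Step-2 factor = 19185 / 4800 = 3.9968
v = 1200 μL / 3.9968 = 300 μL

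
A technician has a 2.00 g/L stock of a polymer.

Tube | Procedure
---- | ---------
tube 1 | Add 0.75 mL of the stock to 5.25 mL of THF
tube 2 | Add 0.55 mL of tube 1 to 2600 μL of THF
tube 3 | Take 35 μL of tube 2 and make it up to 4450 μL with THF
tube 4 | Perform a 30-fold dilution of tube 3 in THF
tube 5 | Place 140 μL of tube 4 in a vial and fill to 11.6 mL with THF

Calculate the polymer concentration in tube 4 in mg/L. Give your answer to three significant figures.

Step 1: 0.75 mL + 5.25 mL = 6 mL total → factor 6/0.75 = 8
Step 2: 0.55 mL + 2600 μL = 3.15 mL total → factor 3.15/0.55 = 5.7273
Step 3: 35 μL brought to 4450 μL → factor 4450/35 = 127.14
Step 4: 30-fold → factor 30
Dilution factor through tube 4 = 8 × 5.7273 × 127.14 × 30 = 1.7476 × 10^5
[tube 4] = 2.00 g/L / 1.7476 × 10^5 = 1.144 × 10^-5 g/L = 0.0114 mg/L

0.0114 mg/L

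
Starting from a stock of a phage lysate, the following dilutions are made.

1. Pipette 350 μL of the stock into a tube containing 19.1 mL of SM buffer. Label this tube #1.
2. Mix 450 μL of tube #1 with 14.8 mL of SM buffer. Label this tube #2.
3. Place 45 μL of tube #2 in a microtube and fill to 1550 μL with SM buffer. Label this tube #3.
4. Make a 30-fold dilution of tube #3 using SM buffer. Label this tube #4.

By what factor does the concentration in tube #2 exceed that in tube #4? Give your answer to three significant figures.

Step 1: 350 μL + 19.1 mL = 19450 μL total → factor 19450/350 = 55.571
Step 2: 450 μL + 14.8 mL = 15250 μL total → factor 15250/450 = 33.889
Step 3: 45 μL brought to 1550 μL → factor 1550/45 = 34.444
Step 4: 30-fold → factor 30
Dilution factor to tube #2 = 1883.3; to tube #4 = 1.946 × 10^6
[tube #2]/[tube #4] = (factor to tube #4)/(factor to tube #2) = 1.946 × 10^6/1883.3 = 1.03 × 10^3

1.03 × 10^3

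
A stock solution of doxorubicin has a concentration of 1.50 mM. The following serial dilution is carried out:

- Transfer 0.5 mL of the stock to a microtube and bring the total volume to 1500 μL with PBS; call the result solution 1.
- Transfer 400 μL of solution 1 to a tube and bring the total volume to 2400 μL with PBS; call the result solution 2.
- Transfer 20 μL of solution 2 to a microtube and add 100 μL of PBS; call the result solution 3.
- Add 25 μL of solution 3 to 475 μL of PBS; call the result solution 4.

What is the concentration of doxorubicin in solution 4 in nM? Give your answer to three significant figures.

Step 1: 0.5 mL brought to 1500 μL → factor 1.5/0.5 = 3
Step 2: 400 μL brought to 2400 μL → factor 2400/400 = 6
Step 3: 20 μL + 100 μL = 120 μL total → factor 120/20 = 6
Step 4: 25 μL + 475 μL = 500 μL total → factor 500/25 = 20
Overall dilution factor = 3 × 6 × 6 × 20 = 2160
Final = 1.50 mM / 2160 = 0.0006944 mM = 694 nM

694 nM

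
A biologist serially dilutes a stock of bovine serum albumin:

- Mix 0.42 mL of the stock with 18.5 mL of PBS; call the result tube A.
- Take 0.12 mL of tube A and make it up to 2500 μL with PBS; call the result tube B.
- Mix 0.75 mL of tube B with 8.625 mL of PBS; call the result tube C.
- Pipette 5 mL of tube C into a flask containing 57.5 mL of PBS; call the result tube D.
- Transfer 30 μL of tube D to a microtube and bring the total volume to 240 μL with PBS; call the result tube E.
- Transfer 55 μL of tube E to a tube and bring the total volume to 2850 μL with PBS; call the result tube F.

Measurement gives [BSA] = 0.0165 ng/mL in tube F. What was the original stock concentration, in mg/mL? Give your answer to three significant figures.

Step 1: 0.42 mL + 18.5 mL = 18.92 mL total → factor 18.92/0.42 = 45.048
Step 2: 0.12 mL brought to 2500 μL → factor 2.5/0.12 = 20.833
Step 3: 0.75 mL + 8.625 mL = 9.375 mL total → factor 9.375/0.75 = 12.5
Step 4: 5 mL + 57.5 mL = 62.5 mL total → factor 62.5/5 = 12.5
Step 5: 30 μL brought to 240 μL → factor 240/30 = 8
Step 6: 55 μL brought to 2850 μL → factor 2850/55 = 51.818
Overall dilution factor = 45.048 × 20.833 × 12.5 × 12.5 × 8 × 51.818 = 6.0789 × 10^7
Stock = 0.0165 ng/mL × 6.0789 × 10^7 = 1.003 × 10^6 ng/mL = 1.00 mg/mL

1.00 mg/mL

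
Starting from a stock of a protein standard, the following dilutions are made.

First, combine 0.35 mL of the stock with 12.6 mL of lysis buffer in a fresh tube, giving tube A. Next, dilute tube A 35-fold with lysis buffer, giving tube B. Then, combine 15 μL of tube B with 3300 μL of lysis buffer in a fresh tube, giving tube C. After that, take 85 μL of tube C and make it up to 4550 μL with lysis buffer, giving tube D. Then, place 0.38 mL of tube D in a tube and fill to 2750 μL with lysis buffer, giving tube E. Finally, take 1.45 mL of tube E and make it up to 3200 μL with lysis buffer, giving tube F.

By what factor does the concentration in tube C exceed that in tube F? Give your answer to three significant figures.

855

Step 1: 0.35 mL + 12.6 mL = 12.95 mL total → factor 12.95/0.35 = 37
Step 2: 35-fold → factor 35
Step 3: 15 μL + 3300 μL = 3315 μL total → factor 3315/15 = 221
Step 4: 85 μL brought to 4550 μL → factor 4550/85 = 53.529
Step 5: 0.38 mL brought to 2750 μL → factor 2.75/0.38 = 7.2368
Step 6: 1.45 mL brought to 3200 μL → factor 3.2/1.45 = 2.2069
Dilution factor to tube C = 2.862 × 10^5; to tube F = 2.4467 × 10^8
[tube C]/[tube F] = (factor to tube F)/(factor to tube C) = 2.4467 × 10^8/2.862 × 10^5 = 855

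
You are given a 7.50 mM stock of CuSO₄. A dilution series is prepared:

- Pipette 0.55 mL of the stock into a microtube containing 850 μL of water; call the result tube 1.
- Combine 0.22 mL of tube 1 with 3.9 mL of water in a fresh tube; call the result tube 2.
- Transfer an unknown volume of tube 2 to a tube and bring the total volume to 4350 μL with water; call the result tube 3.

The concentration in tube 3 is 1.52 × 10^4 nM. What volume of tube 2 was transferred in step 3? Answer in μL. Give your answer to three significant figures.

420 μL

Step 1: 0.55 mL + 850 μL = 1.4 mL total → factor 1.4/0.55 = 2.5455
Step 2: 0.22 mL + 3.9 mL = 4.12 mL total → factor 4.12/0.22 = 18.727
Step 3: v brought to 4350 μL → factor = 4350 μL/v
Product of known-step factors = 47.669
Overall factor = 7.50 mM / (1.52 × 10^4 nM) = 493.42
Step-3 factor = 493.42 / 47.669 = 10.351
v = 4350 μL / 10.351 = 420 μL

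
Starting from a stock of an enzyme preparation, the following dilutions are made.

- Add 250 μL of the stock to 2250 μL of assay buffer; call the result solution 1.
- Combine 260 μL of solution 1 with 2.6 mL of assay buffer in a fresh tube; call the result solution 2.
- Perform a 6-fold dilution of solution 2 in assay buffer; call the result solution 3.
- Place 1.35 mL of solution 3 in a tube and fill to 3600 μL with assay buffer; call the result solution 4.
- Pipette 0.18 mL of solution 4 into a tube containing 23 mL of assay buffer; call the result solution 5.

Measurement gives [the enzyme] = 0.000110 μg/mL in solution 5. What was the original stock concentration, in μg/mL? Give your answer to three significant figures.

24.9 μg/mL

Step 1: 250 μL + 2250 μL = 2500 μL total → factor 2500/250 = 10
Step 2: 260 μL + 2.6 mL = 2860 μL total → factor 2860/260 = 11
Step 3: 6-fold → factor 6
Step 4: 1.35 mL brought to 3600 μL → factor 3.6/1.35 = 2.6667
Step 5: 0.18 mL + 23 mL = 23.18 mL total → factor 23.18/0.18 = 128.78
Overall dilution factor = 10 × 11 × 6 × 2.6667 × 128.78 = 2.2665 × 10^5
Stock = 0.000110 μg/mL × 2.2665 × 10^5 = 24.9 μg/mL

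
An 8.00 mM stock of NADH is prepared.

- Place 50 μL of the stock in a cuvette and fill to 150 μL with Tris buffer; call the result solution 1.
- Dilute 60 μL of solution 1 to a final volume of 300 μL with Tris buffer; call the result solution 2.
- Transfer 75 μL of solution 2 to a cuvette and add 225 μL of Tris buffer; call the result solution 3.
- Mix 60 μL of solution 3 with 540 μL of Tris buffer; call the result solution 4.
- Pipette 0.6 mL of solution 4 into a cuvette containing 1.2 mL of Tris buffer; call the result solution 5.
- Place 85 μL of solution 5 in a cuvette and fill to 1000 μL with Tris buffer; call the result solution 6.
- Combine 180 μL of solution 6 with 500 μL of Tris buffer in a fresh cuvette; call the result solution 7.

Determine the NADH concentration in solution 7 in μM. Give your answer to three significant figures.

Step 1: 50 μL brought to 150 μL → factor 150/50 = 3
Step 2: 60 μL brought to 300 μL → factor 300/60 = 5
Step 3: 75 μL + 225 μL = 300 μL total → factor 300/75 = 4
Step 4: 60 μL + 540 μL = 600 μL total → factor 600/60 = 10
Step 5: 0.6 mL + 1.2 mL = 1.8 mL total → factor 1.8/0.6 = 3
Step 6: 85 μL brought to 1000 μL → factor 1000/85 = 11.765
Step 7: 180 μL + 500 μL = 680 μL total → factor 680/180 = 3.7778
Overall dilution factor = 3 × 5 × 4 × 10 × 3 × 11.765 × 3.7778 = 80000
Final = 8.00 mM / 80000 = 0.0001000 mM = 0.100 μM

0.100 μM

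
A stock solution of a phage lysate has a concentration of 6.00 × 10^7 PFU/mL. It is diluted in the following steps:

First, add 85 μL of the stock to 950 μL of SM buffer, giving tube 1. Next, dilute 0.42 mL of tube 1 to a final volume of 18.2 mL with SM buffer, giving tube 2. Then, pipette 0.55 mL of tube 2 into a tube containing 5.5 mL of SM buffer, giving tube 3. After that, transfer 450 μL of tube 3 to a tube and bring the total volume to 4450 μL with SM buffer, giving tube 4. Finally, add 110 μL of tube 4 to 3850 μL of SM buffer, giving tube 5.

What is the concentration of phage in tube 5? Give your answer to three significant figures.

29.0 PFU/mL

Step 1: 85 μL + 950 μL = 1035 μL total → factor 1035/85 = 12.176
Step 2: 0.42 mL brought to 18.2 mL → factor 18.2/0.42 = 43.333
Step 3: 0.55 mL + 5.5 mL = 6.05 mL total → factor 6.05/0.55 = 11
Step 4: 450 μL brought to 4450 μL → factor 4450/450 = 9.8889
Step 5: 110 μL + 3850 μL = 3960 μL total → factor 3960/110 = 36
Overall dilution factor = 12.176 × 43.333 × 11 × 9.8889 × 36 = 2.0663 × 10^6
Final = 6.00 × 10^7 PFU/mL / 2.0663 × 10^6 = 29.0 PFU/mL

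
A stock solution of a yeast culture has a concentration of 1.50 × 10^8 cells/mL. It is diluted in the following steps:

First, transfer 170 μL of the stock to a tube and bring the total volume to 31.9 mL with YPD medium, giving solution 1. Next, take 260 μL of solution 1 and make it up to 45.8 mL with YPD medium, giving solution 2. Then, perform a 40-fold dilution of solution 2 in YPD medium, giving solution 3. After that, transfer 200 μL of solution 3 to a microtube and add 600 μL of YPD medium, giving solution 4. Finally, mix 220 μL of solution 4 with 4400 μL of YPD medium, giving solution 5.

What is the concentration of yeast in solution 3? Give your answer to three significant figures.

113 cells/mL

Step 1: 170 μL brought to 31.9 mL → factor 31900/170 = 187.65
Step 2: 260 μL brought to 45.8 mL → factor 45800/260 = 176.15
Step 3: 40-fold → factor 40
Dilution factor through solution 3 = 187.65 × 176.15 × 40 = 1.3222 × 10^6
[solution 3] = 1.50 × 10^8 cells/mL / 1.3222 × 10^6 = 113 cells/mL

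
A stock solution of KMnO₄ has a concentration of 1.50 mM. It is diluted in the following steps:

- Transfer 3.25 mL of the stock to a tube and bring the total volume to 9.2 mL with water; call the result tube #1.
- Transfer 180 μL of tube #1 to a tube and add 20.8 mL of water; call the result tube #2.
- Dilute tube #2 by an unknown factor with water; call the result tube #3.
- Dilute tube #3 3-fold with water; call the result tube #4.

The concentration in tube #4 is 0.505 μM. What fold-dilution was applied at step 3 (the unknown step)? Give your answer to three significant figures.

Step 1: 3.25 mL brought to 9.2 mL → factor 9.2/3.25 = 2.8308
Step 2: 180 μL + 20.8 mL = 20980 μL total → factor 20980/180 = 116.56
Step 3: unknown factor x
Step 4: 3-fold → factor 3
Product of known-step factors = 989.83
Overall factor = 1.50 mM / (0.505 μM) = 2970.3
x = 2970.3 / 989.83 = 3.00

3.00-fold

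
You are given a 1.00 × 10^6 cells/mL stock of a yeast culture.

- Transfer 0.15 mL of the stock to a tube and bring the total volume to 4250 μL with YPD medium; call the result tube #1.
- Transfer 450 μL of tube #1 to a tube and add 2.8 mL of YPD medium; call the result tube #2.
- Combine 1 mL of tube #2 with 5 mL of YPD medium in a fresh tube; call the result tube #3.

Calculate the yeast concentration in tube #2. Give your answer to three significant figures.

4.89 × 10^3 cells/mL

Step 1: 0.15 mL brought to 4250 μL → factor 4.25/0.15 = 28.333
Step 2: 450 μL + 2.8 mL = 3250 μL total → factor 3250/450 = 7.2222
Dilution factor through tube #2 = 28.333 × 7.2222 = 204.63
[tube #2] = 1.00 × 10^6 cells/mL / 204.63 = 4.89 × 10^3 cells/mL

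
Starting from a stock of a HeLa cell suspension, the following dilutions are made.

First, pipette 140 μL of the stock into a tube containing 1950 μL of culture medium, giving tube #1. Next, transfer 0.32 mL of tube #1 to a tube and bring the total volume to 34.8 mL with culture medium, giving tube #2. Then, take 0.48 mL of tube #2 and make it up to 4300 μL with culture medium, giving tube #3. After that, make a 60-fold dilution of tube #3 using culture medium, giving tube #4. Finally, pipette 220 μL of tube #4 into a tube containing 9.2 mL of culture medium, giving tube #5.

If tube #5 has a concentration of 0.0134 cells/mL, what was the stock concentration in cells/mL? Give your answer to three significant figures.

Step 1: 140 μL + 1950 μL = 2090 μL total → factor 2090/140 = 14.929
Step 2: 0.32 mL brought to 34.8 mL → factor 34.8/0.32 = 108.75
Step 3: 0.48 mL brought to 4300 μL → factor 4.3/0.48 = 8.9583
Step 4: 60-fold → factor 60
Step 5: 220 μL + 9.2 mL = 9420 μL total → factor 9420/220 = 42.818
Overall dilution factor = 14.929 × 108.75 × 8.9583 × 60 × 42.818 = 3.7364 × 10^7
Stock = 0.0134 cells/mL × 3.7364 × 10^7 = 5.01 × 10^5 cells/mL

5.01 × 10^5 cells/mL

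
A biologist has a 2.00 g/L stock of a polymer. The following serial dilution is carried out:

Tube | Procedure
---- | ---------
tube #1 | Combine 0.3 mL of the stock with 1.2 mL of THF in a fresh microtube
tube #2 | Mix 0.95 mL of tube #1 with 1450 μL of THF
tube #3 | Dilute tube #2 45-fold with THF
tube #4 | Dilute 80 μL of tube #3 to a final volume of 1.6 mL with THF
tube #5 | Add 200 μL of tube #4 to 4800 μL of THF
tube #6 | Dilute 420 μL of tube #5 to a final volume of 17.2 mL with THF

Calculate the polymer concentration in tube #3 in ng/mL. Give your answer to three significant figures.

Step 1: 0.3 mL + 1.2 mL = 1.5 mL total → factor 1.5/0.3 = 5
Step 2: 0.95 mL + 1450 μL = 2.4 mL total → factor 2.4/0.95 = 2.5263
Step 3: 45-fold → factor 45
Dilution factor through tube #3 = 5 × 2.5263 × 45 = 568.42
[tube #3] = 2.00 g/L / 568.42 = 0.003519 g/L = 3.52 × 10^3 ng/mL

3.52 × 10^3 ng/mL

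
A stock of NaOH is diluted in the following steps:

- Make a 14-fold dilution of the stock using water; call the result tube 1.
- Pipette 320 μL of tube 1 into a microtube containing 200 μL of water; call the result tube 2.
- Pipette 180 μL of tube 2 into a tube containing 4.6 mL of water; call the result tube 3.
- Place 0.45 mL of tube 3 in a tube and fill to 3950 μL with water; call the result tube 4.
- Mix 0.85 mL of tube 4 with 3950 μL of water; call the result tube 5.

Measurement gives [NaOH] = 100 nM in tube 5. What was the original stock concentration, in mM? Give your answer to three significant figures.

2.99 mM

Step 1: 14-fold → factor 14
Step 2: 320 μL + 200 μL = 520 μL total → factor 520/320 = 1.625
Step 3: 180 μL + 4.6 mL = 4780 μL total → factor 4780/180 = 26.556
Step 4: 0.45 mL brought to 3950 μL → factor 3.95/0.45 = 8.7778
Step 5: 0.85 mL + 3950 μL = 4.8 mL total → factor 4.8/0.85 = 5.6471
Overall dilution factor = 14 × 1.625 × 26.556 × 8.7778 × 5.6471 = 29946
Stock = 100 nM × 29946 = 2.995 × 10^6 nM = 2.99 mM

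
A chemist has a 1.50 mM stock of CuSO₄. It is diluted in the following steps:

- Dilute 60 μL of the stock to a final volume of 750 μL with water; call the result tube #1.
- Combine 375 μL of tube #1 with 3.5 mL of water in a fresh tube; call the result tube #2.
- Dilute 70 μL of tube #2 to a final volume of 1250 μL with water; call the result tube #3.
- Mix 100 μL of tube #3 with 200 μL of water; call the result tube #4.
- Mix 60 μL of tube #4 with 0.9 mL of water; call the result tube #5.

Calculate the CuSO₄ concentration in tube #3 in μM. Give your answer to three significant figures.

Step 1: 60 μL brought to 750 μL → factor 750/60 = 12.5
Step 2: 375 μL + 3.5 mL = 3875 μL total → factor 3875/375 = 10.333
Step 3: 70 μL brought to 1250 μL → factor 1250/70 = 17.857
Dilution factor through tube #3 = 12.5 × 10.333 × 17.857 = 2306.5
[tube #3] = 1.50 mM / 2306.5 = 0.0006503 mM = 0.650 μM

0.650 μM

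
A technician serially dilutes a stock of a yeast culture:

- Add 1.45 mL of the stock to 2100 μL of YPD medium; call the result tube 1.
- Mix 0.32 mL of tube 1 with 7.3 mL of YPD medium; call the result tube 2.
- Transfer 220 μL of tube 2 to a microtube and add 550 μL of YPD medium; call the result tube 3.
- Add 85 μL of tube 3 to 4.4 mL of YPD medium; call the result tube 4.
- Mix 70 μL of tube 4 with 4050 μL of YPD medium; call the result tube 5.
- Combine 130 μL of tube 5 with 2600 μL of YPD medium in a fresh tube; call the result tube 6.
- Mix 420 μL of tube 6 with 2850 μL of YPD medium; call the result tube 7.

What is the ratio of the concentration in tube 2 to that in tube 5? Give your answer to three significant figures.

Step 1: 1.45 mL + 2100 μL = 3.55 mL total → factor 3.55/1.45 = 2.4483
Step 2: 0.32 mL + 7.3 mL = 7.62 mL total → factor 7.62/0.32 = 23.812
Step 3: 220 μL + 550 μL = 770 μL total → factor 770/220 = 3.5
Step 4: 85 μL + 4.4 mL = 4485 μL total → factor 4485/85 = 52.765
Step 5: 70 μL + 4050 μL = 4120 μL total → factor 4120/70 = 58.857
Dilution factor to tube 2 = 58.3; to tube 5 = 6.3369 × 10^5
[tube 2]/[tube 5] = (factor to tube 5)/(factor to tube 2) = 6.3369 × 10^5/58.3 = 1.09 × 10^4

1.09 × 10^4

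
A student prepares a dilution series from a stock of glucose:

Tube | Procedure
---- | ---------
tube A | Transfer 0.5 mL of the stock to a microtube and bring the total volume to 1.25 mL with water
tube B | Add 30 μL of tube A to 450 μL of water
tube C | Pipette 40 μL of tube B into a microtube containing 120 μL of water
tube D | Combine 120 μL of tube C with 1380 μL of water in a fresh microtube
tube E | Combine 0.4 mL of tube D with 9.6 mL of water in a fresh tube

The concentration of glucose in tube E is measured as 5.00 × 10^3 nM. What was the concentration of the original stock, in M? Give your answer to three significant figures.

Step 1: 0.5 mL brought to 1.25 mL → factor 1.25/0.5 = 2.5
Step 2: 30 μL + 450 μL = 480 μL total → factor 480/30 = 16
Step 3: 40 μL + 120 μL = 160 μL total → factor 160/40 = 4
Step 4: 120 μL + 1380 μL = 1500 μL total → factor 1500/120 = 12.5
Step 5: 0.4 mL + 9.6 mL = 10 mL total → factor 10/0.4 = 25
Overall dilution factor = 2.5 × 16 × 4 × 12.5 × 25 = 50000
Stock = 5.00 × 10^3 nM × 50000 = 2.500 × 10^8 nM = 0.250 M

0.250 M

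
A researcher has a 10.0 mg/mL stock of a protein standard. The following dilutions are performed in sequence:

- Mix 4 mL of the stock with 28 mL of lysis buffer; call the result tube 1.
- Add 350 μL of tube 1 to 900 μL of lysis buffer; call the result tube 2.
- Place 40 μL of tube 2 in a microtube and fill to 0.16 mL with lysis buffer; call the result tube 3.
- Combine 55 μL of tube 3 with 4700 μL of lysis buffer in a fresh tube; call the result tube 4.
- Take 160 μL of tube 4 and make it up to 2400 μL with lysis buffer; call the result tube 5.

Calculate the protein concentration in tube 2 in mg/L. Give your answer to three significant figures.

350 mg/L

Step 1: 4 mL + 28 mL = 32 mL total → factor 32/4 = 8
Step 2: 350 μL + 900 μL = 1250 μL total → factor 1250/350 = 3.5714
Dilution factor through tube 2 = 8 × 3.5714 = 28.571
[tube 2] = 10.0 mg/mL / 28.571 = 0.3500 mg/mL = 350 mg/L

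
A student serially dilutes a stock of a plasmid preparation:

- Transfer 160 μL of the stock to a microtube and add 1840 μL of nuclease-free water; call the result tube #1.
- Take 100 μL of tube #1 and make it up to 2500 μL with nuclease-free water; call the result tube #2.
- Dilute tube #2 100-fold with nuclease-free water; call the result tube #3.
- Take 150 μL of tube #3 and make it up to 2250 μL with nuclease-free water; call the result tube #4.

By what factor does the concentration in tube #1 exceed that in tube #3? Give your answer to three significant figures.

Step 1: 160 μL + 1840 μL = 2000 μL total → factor 2000/160 = 12.5
Step 2: 100 μL brought to 2500 μL → factor 2500/100 = 25
Step 3: 100-fold → factor 100
Dilution factor to tube #1 = 12.5; to tube #3 = 31250
[tube #1]/[tube #3] = (factor to tube #3)/(factor to tube #1) = 31250/12.5 = 2.50 × 10^3

2.50 × 10^3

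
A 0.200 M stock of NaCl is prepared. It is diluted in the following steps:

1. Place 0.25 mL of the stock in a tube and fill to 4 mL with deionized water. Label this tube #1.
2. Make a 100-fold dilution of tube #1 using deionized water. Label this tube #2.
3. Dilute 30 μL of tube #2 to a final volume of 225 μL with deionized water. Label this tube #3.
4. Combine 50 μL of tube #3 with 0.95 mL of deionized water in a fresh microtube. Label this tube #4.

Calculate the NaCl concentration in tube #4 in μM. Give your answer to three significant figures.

Step 1: 0.25 mL brought to 4 mL → factor 4/0.25 = 16
Step 2: 100-fold → factor 100
Step 3: 30 μL brought to 225 μL → factor 225/30 = 7.5
Step 4: 50 μL + 0.95 mL = 1000 μL total → factor 1000/50 = 20
Dilution factor through tube #4 = 16 × 100 × 7.5 × 20 = 2.4 × 10^5
[tube #4] = 0.200 M / 2.4 × 10^5 = 8.333 × 10^-7 M = 0.833 μM

0.833 μM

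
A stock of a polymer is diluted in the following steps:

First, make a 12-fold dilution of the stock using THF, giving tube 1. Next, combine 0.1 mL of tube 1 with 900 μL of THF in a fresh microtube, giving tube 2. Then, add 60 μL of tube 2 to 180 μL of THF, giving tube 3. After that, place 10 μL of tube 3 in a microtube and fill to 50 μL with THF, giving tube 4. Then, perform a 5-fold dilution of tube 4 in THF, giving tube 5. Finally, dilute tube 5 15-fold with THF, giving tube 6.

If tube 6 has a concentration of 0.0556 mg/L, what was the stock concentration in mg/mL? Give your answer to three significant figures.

Step 1: 12-fold → factor 12
Step 2: 0.1 mL + 900 μL = 1 mL total → factor 1/0.1 = 10
Step 3: 60 μL + 180 μL = 240 μL total → factor 240/60 = 4
Step 4: 10 μL brought to 50 μL → factor 50/10 = 5
Step 5: 5-fold → factor 5
Step 6: 15-fold → factor 15
Overall dilution factor = 12 × 10 × 4 × 5 × 5 × 15 = 1.8 × 10^5
Stock = 0.0556 mg/L × 1.8 × 10^5 = 1.001 × 10^4 mg/L = 10.0 mg/mL

10.0 mg/mL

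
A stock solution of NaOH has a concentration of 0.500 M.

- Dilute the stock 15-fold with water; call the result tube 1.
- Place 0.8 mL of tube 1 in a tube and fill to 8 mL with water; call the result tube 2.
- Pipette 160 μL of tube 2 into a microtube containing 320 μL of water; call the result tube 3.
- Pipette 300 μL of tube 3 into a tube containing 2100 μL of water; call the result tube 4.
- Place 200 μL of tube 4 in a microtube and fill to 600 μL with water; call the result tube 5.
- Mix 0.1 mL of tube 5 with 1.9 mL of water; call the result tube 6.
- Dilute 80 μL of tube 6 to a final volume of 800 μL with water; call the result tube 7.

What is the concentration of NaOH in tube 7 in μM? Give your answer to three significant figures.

Step 1: 15-fold → factor 15
Step 2: 0.8 mL brought to 8 mL → factor 8/0.8 = 10
Step 3: 160 μL + 320 μL = 480 μL total → factor 480/160 = 3
Step 4: 300 μL + 2100 μL = 2400 μL total → factor 2400/300 = 8
Step 5: 200 μL brought to 600 μL → factor 600/200 = 3
Step 6: 0.1 mL + 1.9 mL = 2 mL total → factor 2/0.1 = 20
Step 7: 80 μL brought to 800 μL → factor 800/80 = 10
Overall dilution factor = 15 × 10 × 3 × 8 × 3 × 20 × 10 = 2.16 × 10^6
Final = 0.500 M / 2.16 × 10^6 = 2.315 × 10^-7 M = 0.231 μM

0.231 μM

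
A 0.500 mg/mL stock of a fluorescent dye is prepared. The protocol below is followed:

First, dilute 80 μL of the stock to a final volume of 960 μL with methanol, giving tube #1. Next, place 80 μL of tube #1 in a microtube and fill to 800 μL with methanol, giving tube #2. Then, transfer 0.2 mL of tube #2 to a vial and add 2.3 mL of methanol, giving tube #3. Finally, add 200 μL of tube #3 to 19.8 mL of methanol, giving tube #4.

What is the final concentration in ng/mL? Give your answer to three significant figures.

Step 1: 80 μL brought to 960 μL → factor 960/80 = 12
Step 2: 80 μL brought to 800 μL → factor 800/80 = 10
Step 3: 0.2 mL + 2.3 mL = 2.5 mL total → factor 2.5/0.2 = 12.5
Step 4: 200 μL + 19.8 mL = 20000 μL total → factor 20000/200 = 100
Overall dilution factor = 12 × 10 × 12.5 × 100 = 1.5 × 10^5
Final = 0.500 mg/mL / 1.5 × 10^5 = 3.333 × 10^-6 mg/mL = 3.33 ng/mL

3.33 ng/mL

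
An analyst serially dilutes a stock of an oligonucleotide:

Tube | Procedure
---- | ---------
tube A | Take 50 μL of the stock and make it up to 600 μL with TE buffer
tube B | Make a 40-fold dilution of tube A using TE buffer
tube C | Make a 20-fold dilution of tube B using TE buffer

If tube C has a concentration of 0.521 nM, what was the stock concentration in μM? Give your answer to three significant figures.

5.00 μM

Step 1: 50 μL brought to 600 μL → factor 600/50 = 12
Step 2: 40-fold → factor 40
Step 3: 20-fold → factor 20
Overall dilution factor = 12 × 40 × 20 = 9600
Stock = 0.521 nM × 9600 = 5002 nM = 5.00 μM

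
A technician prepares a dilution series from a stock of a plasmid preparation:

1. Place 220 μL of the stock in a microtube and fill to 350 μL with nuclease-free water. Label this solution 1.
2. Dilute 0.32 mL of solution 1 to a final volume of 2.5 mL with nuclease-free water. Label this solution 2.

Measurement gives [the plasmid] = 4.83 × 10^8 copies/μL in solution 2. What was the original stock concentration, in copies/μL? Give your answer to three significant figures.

Step 1: 220 μL brought to 350 μL → factor 350/220 = 1.5909
Step 2: 0.32 mL brought to 2.5 mL → factor 2.5/0.32 = 7.8125
Overall dilution factor = 1.5909 × 7.8125 = 12.429
Stock = 4.83 × 10^8 copies/μL × 12.429 = 6.00 × 10^9 copies/μL

6.00 × 10^9 copies/μL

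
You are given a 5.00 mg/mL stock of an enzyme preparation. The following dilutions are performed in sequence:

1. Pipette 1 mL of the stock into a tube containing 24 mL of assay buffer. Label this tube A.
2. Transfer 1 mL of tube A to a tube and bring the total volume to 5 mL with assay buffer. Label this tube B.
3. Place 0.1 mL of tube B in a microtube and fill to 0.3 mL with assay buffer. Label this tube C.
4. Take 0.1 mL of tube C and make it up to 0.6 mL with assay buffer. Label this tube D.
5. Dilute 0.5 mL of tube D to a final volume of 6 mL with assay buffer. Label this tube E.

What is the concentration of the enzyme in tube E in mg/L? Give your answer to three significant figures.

0.185 mg/L

Step 1: 1 mL + 24 mL = 25 mL total → factor 25/1 = 25
Step 2: 1 mL brought to 5 mL → factor 5/1 = 5
Step 3: 0.1 mL brought to 0.3 mL → factor 0.3/0.1 = 3
Step 4: 0.1 mL brought to 0.6 mL → factor 0.6/0.1 = 6
Step 5: 0.5 mL brought to 6 mL → factor 6/0.5 = 12
Overall dilution factor = 25 × 5 × 3 × 6 × 12 = 27000
Final = 5.00 mg/mL / 27000 = 0.0001852 mg/mL = 0.185 mg/L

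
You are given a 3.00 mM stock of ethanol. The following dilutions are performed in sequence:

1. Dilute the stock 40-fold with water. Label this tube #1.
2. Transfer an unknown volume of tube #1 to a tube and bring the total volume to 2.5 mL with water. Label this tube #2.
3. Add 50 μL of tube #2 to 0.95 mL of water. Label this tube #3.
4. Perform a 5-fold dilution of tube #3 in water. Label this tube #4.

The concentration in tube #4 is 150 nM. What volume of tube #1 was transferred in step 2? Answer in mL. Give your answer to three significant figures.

Step 1: 40-fold → factor 40
Step 2: v brought to 2.5 mL → factor = 2.5 mL/v
Step 3: 50 μL + 0.95 mL = 1000 μL total → factor 1000/50 = 20
Step 4: 5-fold → factor 5
Product of known-step factors = 4000
Overall factor = 3.00 mM / (150 nM) = 20000
Step-2 factor = 20000 / 4000 = 5
v = 2.5 mL / 5 = 0.500 mL

0.500 mL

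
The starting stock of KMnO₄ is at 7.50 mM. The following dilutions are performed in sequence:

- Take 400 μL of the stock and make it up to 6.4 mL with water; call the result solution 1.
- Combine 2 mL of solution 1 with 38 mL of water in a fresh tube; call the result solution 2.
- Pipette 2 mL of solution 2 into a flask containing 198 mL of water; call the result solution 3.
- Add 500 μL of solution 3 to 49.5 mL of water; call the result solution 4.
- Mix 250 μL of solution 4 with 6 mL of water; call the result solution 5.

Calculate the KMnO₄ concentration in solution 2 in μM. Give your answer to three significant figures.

23.4 μM

Step 1: 400 μL brought to 6.4 mL → factor 6400/400 = 16
Step 2: 2 mL + 38 mL = 40 mL total → factor 40/2 = 20
Dilution factor through solution 2 = 16 × 20 = 320
[solution 2] = 7.50 mM / 320 = 0.02344 mM = 23.4 μM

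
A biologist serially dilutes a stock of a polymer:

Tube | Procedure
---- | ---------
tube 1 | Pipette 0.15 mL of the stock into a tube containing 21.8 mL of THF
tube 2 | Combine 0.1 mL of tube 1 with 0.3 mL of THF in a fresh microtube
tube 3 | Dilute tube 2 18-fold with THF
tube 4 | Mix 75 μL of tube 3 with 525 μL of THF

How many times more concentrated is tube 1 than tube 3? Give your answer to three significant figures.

72.0

Step 1: 0.15 mL + 21.8 mL = 21.95 mL total → factor 21.95/0.15 = 146.33
Step 2: 0.1 mL + 0.3 mL = 0.4 mL total → factor 0.4/0.1 = 4
Step 3: 18-fold → factor 18
Dilution factor to tube 1 = 146.33; to tube 3 = 10536
[tube 1]/[tube 3] = (factor to tube 3)/(factor to tube 1) = 10536/146.33 = 72.0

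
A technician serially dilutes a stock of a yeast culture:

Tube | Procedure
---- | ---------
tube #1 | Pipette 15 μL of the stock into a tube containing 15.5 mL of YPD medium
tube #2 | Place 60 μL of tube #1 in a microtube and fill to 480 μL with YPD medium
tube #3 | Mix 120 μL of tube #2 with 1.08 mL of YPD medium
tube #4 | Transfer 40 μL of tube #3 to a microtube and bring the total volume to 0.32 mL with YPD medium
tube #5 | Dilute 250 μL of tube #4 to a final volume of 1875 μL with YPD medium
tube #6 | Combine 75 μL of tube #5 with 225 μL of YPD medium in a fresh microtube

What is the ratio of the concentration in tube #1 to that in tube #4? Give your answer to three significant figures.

640

Step 1: 15 μL + 15.5 mL = 15515 μL total → factor 15515/15 = 1034.3
Step 2: 60 μL brought to 480 μL → factor 480/60 = 8
Step 3: 120 μL + 1.08 mL = 1200 μL total → factor 1200/120 = 10
Step 4: 40 μL brought to 0.32 mL → factor 320/40 = 8
Dilution factor to tube #1 = 1034.3; to tube #4 = 6.6197 × 10^5
[tube #1]/[tube #4] = (factor to tube #4)/(factor to tube #1) = 6.6197 × 10^5/1034.3 = 640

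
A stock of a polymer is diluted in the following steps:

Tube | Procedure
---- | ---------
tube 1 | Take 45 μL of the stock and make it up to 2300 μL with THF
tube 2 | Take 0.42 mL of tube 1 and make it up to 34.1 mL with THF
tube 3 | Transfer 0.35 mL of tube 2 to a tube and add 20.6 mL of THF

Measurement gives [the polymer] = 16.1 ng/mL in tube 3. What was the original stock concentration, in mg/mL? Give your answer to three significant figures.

4.00 mg/mL

Step 1: 45 μL brought to 2300 μL → factor 2300/45 = 51.111
Step 2: 0.42 mL brought to 34.1 mL → factor 34.1/0.42 = 81.19
Step 3: 0.35 mL + 20.6 mL = 20.95 mL total → factor 20.95/0.35 = 59.857
Overall dilution factor = 51.111 × 81.19 × 59.857 = 2.4839 × 10^5
Stock = 16.1 ng/mL × 2.4839 × 10^5 = 3.999 × 10^6 ng/mL = 4.00 mg/mL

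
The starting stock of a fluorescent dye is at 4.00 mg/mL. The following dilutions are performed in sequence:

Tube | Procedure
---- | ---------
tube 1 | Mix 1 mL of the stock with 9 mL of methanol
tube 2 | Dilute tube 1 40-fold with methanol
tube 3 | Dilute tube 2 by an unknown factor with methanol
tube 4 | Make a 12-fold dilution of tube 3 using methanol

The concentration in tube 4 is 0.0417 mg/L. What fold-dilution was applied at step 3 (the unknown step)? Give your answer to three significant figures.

20.0-fold

Step 1: 1 mL + 9 mL = 10 mL total → factor 10/1 = 10
Step 2: 40-fold → factor 40
Step 3: unknown factor x
Step 4: 12-fold → factor 12
Product of known-step factors = 4800
Overall factor = 4.00 mg/mL / (0.0417 mg/L) = 95923
x = 95923 / 4800 = 20.0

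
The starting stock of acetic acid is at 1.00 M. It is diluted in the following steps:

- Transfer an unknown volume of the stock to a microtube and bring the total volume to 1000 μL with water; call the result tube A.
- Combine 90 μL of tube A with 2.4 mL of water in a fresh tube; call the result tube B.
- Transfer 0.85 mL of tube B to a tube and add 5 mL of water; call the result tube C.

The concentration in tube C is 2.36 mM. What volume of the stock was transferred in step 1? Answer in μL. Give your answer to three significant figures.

449 μL

Step 1: v brought to 1000 μL → factor = 1000 μL/v
Step 2: 90 μL + 2.4 mL = 2490 μL total → factor 2490/90 = 27.667
Step 3: 0.85 mL + 5 mL = 5.85 mL total → factor 5.85/0.85 = 6.8824
Product of known-step factors = 190.41
Overall factor = 1.00 M / (2.36 mM) = 423.73
Step-1 factor = 423.73 / 190.41 = 2.2253
v = 1000 μL / 2.2253 = 449 μL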